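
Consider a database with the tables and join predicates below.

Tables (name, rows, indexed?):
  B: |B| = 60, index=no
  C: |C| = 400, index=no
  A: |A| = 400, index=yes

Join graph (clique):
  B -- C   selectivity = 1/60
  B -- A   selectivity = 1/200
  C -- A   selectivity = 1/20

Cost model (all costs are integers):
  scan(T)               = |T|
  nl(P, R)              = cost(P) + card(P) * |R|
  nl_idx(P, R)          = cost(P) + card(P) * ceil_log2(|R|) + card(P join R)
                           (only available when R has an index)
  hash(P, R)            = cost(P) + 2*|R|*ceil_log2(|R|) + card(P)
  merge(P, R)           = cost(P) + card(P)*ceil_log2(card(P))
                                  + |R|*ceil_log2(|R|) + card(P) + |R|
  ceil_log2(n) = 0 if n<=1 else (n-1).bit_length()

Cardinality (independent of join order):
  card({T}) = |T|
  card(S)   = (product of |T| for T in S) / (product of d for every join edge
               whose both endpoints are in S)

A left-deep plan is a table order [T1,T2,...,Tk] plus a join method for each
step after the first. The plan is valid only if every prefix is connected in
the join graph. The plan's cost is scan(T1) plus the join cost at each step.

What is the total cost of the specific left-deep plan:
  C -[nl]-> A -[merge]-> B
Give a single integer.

272820

step 1: scan C: cost=400, card=400
step 2: join A via nl
    card(P join A) = 400*400/(20) = 8000
    cost = 400 + 400*400 = 160400
step 3: join B via merge
    card(P join B) = 8000*60/(60*200) = 40
    cost = 160400 + 8000*13 + 60*6 + 8000 + 60 = 272820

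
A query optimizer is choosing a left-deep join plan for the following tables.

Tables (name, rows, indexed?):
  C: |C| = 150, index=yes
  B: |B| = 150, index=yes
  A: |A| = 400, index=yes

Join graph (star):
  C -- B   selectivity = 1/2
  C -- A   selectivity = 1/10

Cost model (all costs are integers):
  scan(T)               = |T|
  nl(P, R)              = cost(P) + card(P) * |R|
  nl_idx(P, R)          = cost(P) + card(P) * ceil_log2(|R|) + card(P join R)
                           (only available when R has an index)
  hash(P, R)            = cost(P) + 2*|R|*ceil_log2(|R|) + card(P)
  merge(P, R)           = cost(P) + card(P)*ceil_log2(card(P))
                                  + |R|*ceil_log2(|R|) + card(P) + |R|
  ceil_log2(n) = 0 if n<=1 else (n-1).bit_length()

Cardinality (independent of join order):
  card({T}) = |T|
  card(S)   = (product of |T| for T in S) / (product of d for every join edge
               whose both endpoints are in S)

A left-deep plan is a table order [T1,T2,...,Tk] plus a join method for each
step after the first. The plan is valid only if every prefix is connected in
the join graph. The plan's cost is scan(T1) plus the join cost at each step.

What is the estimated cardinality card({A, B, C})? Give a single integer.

450000

Tables in S: A(400), B(150), C(150)
Edges inside S: C-B(d=2), C-A(d=10)
numerator = 400 * 150 * 150 = 9000000
denominator = 2 * 10 = 20
card(S) = 9000000 / 20 = 450000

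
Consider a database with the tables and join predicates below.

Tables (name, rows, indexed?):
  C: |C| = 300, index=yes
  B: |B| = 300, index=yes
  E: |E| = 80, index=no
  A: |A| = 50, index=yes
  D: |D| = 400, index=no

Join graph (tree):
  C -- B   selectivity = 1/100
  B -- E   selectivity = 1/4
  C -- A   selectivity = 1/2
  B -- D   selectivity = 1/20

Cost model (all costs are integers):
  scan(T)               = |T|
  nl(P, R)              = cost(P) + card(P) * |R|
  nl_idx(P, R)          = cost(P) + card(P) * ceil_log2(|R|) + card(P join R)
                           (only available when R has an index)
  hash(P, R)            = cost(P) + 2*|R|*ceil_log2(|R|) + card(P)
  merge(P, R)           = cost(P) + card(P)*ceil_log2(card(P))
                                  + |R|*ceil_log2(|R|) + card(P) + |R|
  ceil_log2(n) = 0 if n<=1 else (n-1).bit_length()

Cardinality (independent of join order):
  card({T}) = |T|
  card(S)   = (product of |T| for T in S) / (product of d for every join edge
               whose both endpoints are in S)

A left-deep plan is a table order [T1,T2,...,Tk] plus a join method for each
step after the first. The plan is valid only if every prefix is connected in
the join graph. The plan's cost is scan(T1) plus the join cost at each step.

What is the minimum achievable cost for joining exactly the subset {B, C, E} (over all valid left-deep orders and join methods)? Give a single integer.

Selinger DP over subsets of {B,C,E}:
  {C}: scan cost=300, card=300
  {B}: scan cost=300, card=300
  {E}: scan cost=80, card=80
  {BC}: card=900; try (C,nl_idx)→3900, (B,nl_idx)→3900, (C,hash)→6000, (B,hash)→6000, (C,merge)→6300, (B,merge)→6300 …(+2); best=3900 via (C,nl_idx)
  {BE}: card=6000; try (E,hash)→1720, (B,merge)→3720, (E,merge)→3940, (B,hash)→5560, (B,nl_idx)→6800, (B,nl)→24080 …(+1); best=1720 via (E,hash)
  {BCE}: card=18000; try (E,hash)→5920, (C,hash)→13120, (E,merge)→14440, (C,nl_idx)→73720, (E,nl)→75900, (C,merge)→88720 …(+1); best=5920 via (E,hash)

5920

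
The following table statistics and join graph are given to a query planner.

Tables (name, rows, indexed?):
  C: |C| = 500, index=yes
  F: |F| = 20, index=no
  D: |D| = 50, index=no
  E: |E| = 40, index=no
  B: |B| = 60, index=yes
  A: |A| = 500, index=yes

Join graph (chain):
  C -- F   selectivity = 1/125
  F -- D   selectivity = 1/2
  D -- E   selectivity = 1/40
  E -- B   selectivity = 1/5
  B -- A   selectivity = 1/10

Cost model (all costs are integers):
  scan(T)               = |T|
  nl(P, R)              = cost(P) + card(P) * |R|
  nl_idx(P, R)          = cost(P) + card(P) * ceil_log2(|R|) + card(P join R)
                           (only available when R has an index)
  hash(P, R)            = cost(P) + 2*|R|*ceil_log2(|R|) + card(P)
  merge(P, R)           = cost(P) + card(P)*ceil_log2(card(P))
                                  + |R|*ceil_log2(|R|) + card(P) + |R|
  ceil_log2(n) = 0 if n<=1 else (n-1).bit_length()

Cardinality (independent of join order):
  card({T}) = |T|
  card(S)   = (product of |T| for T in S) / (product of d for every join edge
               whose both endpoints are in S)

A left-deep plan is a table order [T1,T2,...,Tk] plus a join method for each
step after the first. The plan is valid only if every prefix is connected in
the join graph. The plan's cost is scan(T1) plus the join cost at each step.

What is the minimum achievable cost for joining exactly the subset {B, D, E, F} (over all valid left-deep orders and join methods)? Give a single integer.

2050

Selinger DP over subsets of {B,D,E,F}:
  {F}: scan cost=20, card=20
  {D}: scan cost=50, card=50
  {E}: scan cost=40, card=40
  {B}: scan cost=60, card=60
  {DF}: card=500; try (F,hash)→300, (D,merge)→490, (F,merge)→520, (D,hash)→640, (D,nl)→1020, (F,nl)→1050; best=300 via (F,hash)
  {DE}: card=50; try (E,hash)→580, (D,merge)→670, (E,merge)→680, (D,hash)→680, (D,nl)→2040, (E,nl)→2050; best=580 via (E,hash)
  {BE}: card=480; try (E,hash)→600, (B,merge)→740, (E,merge)→760, (B,nl_idx)→760, (B,hash)→800, (B,nl)→2440 …(+1); best=600 via (E,hash)
  {DEF}: card=500; try (F,hash)→830, (F,merge)→1050, (E,hash)→1280, (F,nl)→1580, (E,merge)→5580, (E,nl)→20300; best=830 via (F,hash)
  {BDE}: card=600; try (B,hash)→1350, (B,merge)→1350, (B,nl_idx)→1480, (D,hash)→1680, (B,nl)→3580, (D,merge)→5750 …(+1); best=1350 via (B,hash)
  {BDEF}: card=6000; try (B,hash)→2050, (F,hash)→2150, (B,merge)→6250, (F,merge)→8070, (B,nl_idx)→9830, (F,nl)→13350 …(+1); best=2050 via (B,hash)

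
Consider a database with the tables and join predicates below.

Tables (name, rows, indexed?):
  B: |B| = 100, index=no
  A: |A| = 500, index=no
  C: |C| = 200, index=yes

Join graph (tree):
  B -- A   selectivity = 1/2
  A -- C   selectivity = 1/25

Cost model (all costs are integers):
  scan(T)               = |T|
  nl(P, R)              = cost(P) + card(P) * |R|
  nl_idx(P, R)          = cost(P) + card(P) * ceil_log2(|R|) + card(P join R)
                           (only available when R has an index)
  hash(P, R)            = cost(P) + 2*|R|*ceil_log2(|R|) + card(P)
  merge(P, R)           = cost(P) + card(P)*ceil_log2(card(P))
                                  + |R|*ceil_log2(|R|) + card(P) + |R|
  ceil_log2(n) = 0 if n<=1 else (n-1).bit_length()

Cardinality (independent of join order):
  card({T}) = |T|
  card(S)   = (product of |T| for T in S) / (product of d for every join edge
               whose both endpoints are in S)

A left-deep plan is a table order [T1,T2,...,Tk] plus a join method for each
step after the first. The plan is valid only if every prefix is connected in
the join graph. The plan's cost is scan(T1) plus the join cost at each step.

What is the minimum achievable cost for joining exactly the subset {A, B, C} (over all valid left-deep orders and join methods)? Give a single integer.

9600

Selinger DP over subsets of {A,B,C}:
  {B}: scan cost=100, card=100
  {A}: scan cost=500, card=500
  {C}: scan cost=200, card=200
  {AB}: card=25000; try (B,hash)→2400, (A,merge)→5900, (B,merge)→6300, (A,hash)→9200, (A,nl)→50100, (B,nl)→50500; best=2400 via (B,hash)
  {AC}: card=4000; try (C,hash)→4200, (A,merge)→7000, (C,merge)→7300, (C,nl_idx)→8500, (A,hash)→9400, (A,nl)→100200 …(+1); best=4200 via (C,hash)
  {ABC}: card=200000; try (B,hash)→9600, (C,hash)→30600, (B,merge)→57000, (C,nl_idx)→402400, (C,merge)→404200, (B,nl)→404200 …(+1); best=9600 via (B,hash)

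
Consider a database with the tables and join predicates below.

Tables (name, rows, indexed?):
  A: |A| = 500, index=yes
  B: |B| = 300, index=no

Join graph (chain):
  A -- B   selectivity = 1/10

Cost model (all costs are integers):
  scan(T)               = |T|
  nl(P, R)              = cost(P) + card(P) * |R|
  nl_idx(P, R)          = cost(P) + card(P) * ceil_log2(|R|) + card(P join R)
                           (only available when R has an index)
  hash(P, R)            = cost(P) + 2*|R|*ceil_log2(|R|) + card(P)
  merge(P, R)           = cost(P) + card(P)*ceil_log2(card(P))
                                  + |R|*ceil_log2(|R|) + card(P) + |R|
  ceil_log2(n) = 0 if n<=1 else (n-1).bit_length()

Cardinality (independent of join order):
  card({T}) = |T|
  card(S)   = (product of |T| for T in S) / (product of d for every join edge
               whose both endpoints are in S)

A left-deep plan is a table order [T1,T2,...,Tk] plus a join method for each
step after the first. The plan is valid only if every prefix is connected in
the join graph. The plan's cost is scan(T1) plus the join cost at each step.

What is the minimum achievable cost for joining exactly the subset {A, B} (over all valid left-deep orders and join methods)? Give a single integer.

Selinger DP over subsets of {A,B}:
  {A}: scan cost=500, card=500
  {B}: scan cost=300, card=300
  {AB}: card=15000; try (B,hash)→6400, (A,merge)→8300, (B,merge)→8500, (A,hash)→9600, (A,nl_idx)→18000, (A,nl)→150300 …(+1); best=6400 via (B,hash)

6400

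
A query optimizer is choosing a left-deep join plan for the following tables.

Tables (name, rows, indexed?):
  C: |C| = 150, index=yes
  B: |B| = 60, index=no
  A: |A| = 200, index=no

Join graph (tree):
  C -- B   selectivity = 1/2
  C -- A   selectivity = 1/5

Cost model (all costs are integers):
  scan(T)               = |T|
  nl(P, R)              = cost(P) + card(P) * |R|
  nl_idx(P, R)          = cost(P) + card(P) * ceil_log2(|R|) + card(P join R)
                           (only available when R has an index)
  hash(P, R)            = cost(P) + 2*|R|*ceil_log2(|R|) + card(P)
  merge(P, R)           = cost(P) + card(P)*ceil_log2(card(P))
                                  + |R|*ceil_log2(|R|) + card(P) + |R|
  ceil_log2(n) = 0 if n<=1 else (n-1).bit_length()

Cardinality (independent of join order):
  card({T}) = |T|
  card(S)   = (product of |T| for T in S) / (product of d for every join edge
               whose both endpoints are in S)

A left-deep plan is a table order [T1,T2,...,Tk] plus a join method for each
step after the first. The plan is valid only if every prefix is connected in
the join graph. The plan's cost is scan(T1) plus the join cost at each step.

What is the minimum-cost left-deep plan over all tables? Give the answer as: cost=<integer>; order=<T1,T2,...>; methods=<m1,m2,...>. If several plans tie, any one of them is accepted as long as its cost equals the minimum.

cost=8720; order=C,B,A; methods=hash,hash

Selinger DP (subsets sized 1..n):
  {C}: scan cost=150, card=150
  {B}: scan cost=60, card=60
  {A}: scan cost=200, card=200
  {BC}: card=4500; try (B,hash)→1020, (C,merge)→1830, (B,merge)→1920, (C,hash)→2520, (C,nl_idx)→5040, (C,nl)→9060 …(+1); best=1020 via (B,hash)
  {AC}: card=6000; try (C,hash)→2800, (A,merge)→3300, (C,merge)→3350, (A,hash)→3500, (C,nl_idx)→7800, (A,nl)→30150 …(+1); best=2800 via (C,hash)
  {ABC}: card=180000; try (A,hash)→8720, (B,hash)→9520, (A,merge)→65820, (B,merge)→87220, (B,nl)→362800, (A,nl)→901020; best=8720 via (A,hash)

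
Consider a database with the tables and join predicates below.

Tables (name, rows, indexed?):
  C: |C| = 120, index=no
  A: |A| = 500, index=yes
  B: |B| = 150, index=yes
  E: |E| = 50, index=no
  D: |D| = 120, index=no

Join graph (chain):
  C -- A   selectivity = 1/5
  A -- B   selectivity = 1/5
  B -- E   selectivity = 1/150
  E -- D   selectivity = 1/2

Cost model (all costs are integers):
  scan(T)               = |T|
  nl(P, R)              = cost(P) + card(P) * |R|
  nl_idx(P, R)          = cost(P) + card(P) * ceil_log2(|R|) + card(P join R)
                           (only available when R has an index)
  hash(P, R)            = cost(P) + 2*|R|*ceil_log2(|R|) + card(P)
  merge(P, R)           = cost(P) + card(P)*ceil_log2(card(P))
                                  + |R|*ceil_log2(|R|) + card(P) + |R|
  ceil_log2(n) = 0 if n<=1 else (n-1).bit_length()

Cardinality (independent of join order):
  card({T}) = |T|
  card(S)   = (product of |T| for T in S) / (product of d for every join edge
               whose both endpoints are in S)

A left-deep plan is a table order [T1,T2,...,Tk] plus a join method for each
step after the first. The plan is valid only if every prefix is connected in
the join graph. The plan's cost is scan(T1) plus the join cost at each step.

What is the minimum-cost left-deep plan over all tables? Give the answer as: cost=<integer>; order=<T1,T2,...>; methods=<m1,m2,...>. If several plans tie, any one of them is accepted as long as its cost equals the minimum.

Selinger DP (subsets sized 1..n):
  {C}: scan cost=120, card=120
  {A}: scan cost=500, card=500
  {B}: scan cost=150, card=150
  {E}: scan cost=50, card=50
  {D}: scan cost=120, card=120
  {AC}: card=12000; try (C,hash)→2680, (A,merge)→6080, (C,merge)→6460, (A,hash)→9240, (A,nl_idx)→13200, (A,nl)→60120 …(+1); best=2680 via (C,hash)
  {AB}: card=15000; try (B,hash)→3400, (A,merge)→6500, (B,merge)→6850, (A,hash)→9300, (A,nl_idx)→16500, (B,nl_idx)→19500 …(+2); best=3400 via (B,hash)
  {BE}: card=50; try (B,nl_idx)→500, (E,hash)→900, (B,merge)→1750, (E,merge)→1850, (B,hash)→2500, (B,nl)→7550 …(+1); best=500 via (B,nl_idx)
  {DE}: card=3000; try (E,hash)→840, (D,merge)→1360, (E,merge)→1430, (D,hash)→1780, (D,nl)→6050, (E,nl)→6120; best=840 via (E,hash)
  {ABC}: card=360000; try (B,hash)→17080, (C,hash)→20080, (B,merge)→184030, (C,merge)→229360, (B,nl_idx)→458680, (B,nl)→1802680 …(+1); best=17080 via (B,hash)
  {ABE}: card=5000; try (A,merge)→5850, (A,nl_idx)→5950, (A,hash)→9550, (E,hash)→19000, (A,nl)→25500, (E,merge)→228750 …(+1); best=5850 via (A,merge)
  {BDE}: card=3000; try (D,merge)→1810, (D,hash)→2230, (B,hash)→6240, (D,nl)→6500, (B,nl_idx)→27840, (B,merge)→41190 …(+1); best=1810 via (D,merge)
  {ABCE}: card=120000; try (C,hash)→12530, (C,merge)→76810, (E,hash)→377680, (C,nl)→605850, (E,merge)→7217430, (E,nl)→18017080; best=12530 via (C,hash)
  {ABDE}: card=300000; try (D,hash)→12530, (A,hash)→13810, (A,merge)→45810, (D,merge)→76810, (A,nl_idx)→328810, (D,nl)→605850 …(+1); best=12530 via (D,hash)
  {ABCDE}: card=7200000; try (D,hash)→134210, (C,hash)→314210, (D,merge)→2173490, (C,merge)→6013490, (D,nl)→14412530, (C,nl)→36012530; best=134210 via (D,hash)

cost=134210; order=E,B,A,C,D; methods=nl_idx,merge,hash,hash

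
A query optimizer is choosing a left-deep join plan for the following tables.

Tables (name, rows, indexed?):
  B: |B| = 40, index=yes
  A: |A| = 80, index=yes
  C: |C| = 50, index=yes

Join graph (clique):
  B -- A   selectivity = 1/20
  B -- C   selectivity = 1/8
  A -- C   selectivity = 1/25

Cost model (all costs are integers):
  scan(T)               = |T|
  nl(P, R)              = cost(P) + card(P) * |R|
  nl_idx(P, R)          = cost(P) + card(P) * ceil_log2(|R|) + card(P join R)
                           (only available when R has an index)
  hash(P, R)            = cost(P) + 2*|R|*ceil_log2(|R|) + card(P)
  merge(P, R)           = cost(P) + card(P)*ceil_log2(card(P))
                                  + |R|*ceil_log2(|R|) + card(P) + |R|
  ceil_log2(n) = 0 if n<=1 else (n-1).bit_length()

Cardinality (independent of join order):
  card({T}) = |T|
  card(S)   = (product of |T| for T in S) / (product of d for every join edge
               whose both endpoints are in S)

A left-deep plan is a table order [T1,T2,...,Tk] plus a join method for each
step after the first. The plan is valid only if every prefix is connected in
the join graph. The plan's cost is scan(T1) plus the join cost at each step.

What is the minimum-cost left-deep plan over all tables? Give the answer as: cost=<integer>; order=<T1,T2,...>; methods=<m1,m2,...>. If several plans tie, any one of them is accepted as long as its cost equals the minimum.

cost=1200; order=C,A,B; methods=nl_idx,hash

Selinger DP (subsets sized 1..n):
  {B}: scan cost=40, card=40
  {A}: scan cost=80, card=80
  {C}: scan cost=50, card=50
  {AB}: card=160; try (A,nl_idx)→480, (B,hash)→640, (B,nl_idx)→720, (A,merge)→960, (B,merge)→1000, (A,hash)→1200 …(+2); best=480 via (A,nl_idx)
  {BC}: card=250; try (C,nl_idx)→530, (B,hash)→580, (B,nl_idx)→600, (C,merge)→670, (C,hash)→680, (B,merge)→680 …(+2); best=530 via (C,nl_idx)
  {AC}: card=160; try (A,nl_idx)→560, (C,nl_idx)→720, (C,hash)→760, (A,merge)→1040, (C,merge)→1070, (A,hash)→1220 …(+2); best=560 via (A,nl_idx)
  {ABC}: card=40; try (B,hash)→1200, (C,hash)→1240, (C,nl_idx)→1480, (B,nl_idx)→1560, (A,hash)→1900, (C,merge)→2270 …(+6); best=1200 via (B,hash)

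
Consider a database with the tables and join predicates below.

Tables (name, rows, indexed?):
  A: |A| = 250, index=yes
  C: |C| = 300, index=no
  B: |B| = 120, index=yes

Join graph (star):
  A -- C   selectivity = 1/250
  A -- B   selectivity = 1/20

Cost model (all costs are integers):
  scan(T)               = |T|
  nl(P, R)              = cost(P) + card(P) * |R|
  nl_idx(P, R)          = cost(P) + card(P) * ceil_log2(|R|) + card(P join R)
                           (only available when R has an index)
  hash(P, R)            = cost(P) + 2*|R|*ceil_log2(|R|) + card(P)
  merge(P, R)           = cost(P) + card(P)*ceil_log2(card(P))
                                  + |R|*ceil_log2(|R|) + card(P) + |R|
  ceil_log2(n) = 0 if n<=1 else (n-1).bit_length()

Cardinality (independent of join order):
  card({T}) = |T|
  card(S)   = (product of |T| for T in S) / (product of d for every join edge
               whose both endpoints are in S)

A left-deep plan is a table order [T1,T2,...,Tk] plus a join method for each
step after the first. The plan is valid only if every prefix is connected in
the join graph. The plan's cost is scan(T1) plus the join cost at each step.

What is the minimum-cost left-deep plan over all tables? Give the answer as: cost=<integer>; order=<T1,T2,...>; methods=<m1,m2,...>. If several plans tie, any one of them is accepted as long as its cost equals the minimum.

cost=4980; order=C,A,B; methods=nl_idx,hash

Selinger DP (subsets sized 1..n):
  {A}: scan cost=250, card=250
  {C}: scan cost=300, card=300
  {B}: scan cost=120, card=120
  {AC}: card=300; try (A,nl_idx)→3000, (A,hash)→4600, (C,merge)→5500, (A,merge)→5550, (C,hash)→5900, (C,nl)→75250 …(+1); best=3000 via (A,nl_idx)
  {AB}: card=1500; try (B,hash)→2180, (A,nl_idx)→2580, (A,merge)→3330, (B,merge)→3460, (B,nl_idx)→3500, (A,hash)→4240 …(+2); best=2180 via (B,hash)
  {ABC}: card=1800; try (B,hash)→4980, (B,nl_idx)→6900, (B,merge)→6960, (C,hash)→9080, (C,merge)→23180, (B,nl)→39000 …(+1); best=4980 via (B,hash)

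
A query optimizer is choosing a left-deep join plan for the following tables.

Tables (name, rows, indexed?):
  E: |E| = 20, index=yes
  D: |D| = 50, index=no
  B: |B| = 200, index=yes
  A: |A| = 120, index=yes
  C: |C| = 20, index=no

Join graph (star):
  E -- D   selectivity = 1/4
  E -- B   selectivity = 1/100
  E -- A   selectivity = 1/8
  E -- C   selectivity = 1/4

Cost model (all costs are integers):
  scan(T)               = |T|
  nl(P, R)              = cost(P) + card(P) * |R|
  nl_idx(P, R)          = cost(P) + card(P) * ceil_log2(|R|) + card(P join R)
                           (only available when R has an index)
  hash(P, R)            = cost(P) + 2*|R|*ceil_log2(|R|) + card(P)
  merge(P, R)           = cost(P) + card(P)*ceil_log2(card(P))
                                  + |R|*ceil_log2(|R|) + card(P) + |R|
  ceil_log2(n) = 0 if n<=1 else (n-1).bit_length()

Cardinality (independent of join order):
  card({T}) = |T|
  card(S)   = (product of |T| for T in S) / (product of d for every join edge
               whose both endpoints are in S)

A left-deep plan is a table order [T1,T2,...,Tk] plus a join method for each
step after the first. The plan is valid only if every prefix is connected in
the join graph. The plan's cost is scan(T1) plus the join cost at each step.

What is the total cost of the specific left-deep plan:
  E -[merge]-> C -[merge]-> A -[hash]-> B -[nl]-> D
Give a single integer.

step 1: scan E: cost=20, card=20
step 2: join C via merge
    card(P join C) = 20*20/(4) = 100
    cost = 20 + 20*5 + 20*5 + 20 + 20 = 260
step 3: join A via merge
    card(P join A) = 100*120/(8) = 1500
    cost = 260 + 100*7 + 120*7 + 100 + 120 = 2020
step 4: join B via hash
    card(P join B) = 1500*200/(100) = 3000
    cost = 2020 + 2*200*8 + 1500 = 6720
step 5: join D via nl
    card(P join D) = 3000*50/(4) = 37500
    cost = 6720 + 3000*50 = 156720

156720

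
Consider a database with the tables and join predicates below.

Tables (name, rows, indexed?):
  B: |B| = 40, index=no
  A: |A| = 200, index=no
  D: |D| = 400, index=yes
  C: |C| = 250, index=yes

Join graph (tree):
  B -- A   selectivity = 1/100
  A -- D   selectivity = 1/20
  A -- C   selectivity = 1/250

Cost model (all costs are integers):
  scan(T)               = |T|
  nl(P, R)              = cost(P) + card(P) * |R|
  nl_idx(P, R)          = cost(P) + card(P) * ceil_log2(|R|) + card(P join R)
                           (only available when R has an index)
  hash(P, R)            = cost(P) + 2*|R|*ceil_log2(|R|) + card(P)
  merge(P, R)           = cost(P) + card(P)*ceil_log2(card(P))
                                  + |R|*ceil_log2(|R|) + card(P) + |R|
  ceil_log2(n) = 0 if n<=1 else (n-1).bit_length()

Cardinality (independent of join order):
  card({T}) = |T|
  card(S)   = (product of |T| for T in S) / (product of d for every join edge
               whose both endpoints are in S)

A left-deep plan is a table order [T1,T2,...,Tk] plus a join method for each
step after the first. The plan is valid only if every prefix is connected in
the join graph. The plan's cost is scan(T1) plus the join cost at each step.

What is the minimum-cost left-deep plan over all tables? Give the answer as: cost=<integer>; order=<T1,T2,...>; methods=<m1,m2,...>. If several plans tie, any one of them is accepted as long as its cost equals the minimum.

cost=3920; order=A,B,C,D; methods=hash,nl_idx,nl_idx

Selinger DP (subsets sized 1..n):
  {B}: scan cost=40, card=40
  {A}: scan cost=200, card=200
  {D}: scan cost=400, card=400
  {C}: scan cost=250, card=250
  {AB}: card=80; try (B,hash)→880, (A,merge)→2120, (B,merge)→2280, (A,hash)→3280, (A,nl)→8040, (B,nl)→8200; best=880 via (B,hash)
  {AD}: card=4000; try (A,hash)→4000, (D,merge)→6000, (D,nl_idx)→6000, (A,merge)→6200, (D,hash)→7600, (D,nl)→80200 …(+1); best=4000 via (A,hash)
  {AC}: card=200; try (C,nl_idx)→2000, (A,hash)→3700, (C,merge)→4250, (A,merge)→4300, (C,hash)→4400, (C,nl)→50200 …(+1); best=2000 via (C,nl_idx)
  {ABD}: card=1600; try (D,nl_idx)→3200, (D,merge)→5520, (D,hash)→8160, (B,hash)→8480, (D,nl)→32880, (B,merge)→56280 …(+1); best=3200 via (D,nl_idx)
  {ABC}: card=80; try (C,nl_idx)→1600, (B,hash)→2680, (C,merge)→3770, (B,merge)→4080, (C,hash)→4960, (B,nl)→10000 …(+1); best=1600 via (C,nl_idx)
  {ACD}: card=4000; try (D,merge)→7800, (D,nl_idx)→7800, (D,hash)→9400, (C,hash)→12000, (C,nl_idx)→40000, (C,merge)→58250 …(+2); best=7800 via (D,merge)
  {ABCD}: card=1600; try (D,nl_idx)→3920, (D,merge)→6240, (C,hash)→8800, (D,hash)→8880, (B,hash)→12280, (C,nl_idx)→17600 …(+5); best=3920 via (D,nl_idx)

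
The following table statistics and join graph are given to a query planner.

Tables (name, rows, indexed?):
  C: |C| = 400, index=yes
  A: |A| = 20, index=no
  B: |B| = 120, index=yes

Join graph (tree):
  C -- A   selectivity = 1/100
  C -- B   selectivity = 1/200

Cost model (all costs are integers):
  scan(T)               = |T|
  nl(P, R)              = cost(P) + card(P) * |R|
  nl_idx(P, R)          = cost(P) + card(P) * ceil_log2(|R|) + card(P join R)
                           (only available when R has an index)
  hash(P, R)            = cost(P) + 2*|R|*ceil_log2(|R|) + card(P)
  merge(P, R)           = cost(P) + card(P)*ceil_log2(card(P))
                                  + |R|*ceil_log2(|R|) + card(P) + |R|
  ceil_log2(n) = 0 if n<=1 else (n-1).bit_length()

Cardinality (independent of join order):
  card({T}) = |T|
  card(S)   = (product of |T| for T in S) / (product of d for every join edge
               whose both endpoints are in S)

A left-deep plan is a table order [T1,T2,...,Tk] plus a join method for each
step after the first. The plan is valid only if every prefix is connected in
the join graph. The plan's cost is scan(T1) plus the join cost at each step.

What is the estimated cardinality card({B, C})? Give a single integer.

Tables in S: B(120), C(400)
Edges inside S: C-B(d=200)
numerator = 120 * 400 = 48000
denominator = 200 = 200
card(S) = 48000 / 200 = 240

240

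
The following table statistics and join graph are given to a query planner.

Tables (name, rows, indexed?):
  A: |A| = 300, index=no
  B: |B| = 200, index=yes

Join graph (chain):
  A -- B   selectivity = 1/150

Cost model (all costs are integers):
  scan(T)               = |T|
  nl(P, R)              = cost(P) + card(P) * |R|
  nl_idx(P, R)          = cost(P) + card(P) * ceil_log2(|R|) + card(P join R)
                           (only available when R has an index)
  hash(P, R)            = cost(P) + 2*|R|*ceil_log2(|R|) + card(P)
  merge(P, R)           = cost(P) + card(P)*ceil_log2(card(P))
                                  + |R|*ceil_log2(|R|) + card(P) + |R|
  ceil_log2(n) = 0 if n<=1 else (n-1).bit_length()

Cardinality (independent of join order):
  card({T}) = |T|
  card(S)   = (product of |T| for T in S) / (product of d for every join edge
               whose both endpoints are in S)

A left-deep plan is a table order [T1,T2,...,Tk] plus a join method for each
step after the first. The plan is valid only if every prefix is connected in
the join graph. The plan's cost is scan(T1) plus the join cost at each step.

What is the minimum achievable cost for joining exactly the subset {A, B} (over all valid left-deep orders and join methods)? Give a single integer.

3100

Selinger DP over subsets of {A,B}:
  {A}: scan cost=300, card=300
  {B}: scan cost=200, card=200
  {AB}: card=400; try (B,nl_idx)→3100, (B,hash)→3800, (A,merge)→5000, (B,merge)→5100, (A,hash)→5800, (A,nl)→60200 …(+1); best=3100 via (B,nl_idx)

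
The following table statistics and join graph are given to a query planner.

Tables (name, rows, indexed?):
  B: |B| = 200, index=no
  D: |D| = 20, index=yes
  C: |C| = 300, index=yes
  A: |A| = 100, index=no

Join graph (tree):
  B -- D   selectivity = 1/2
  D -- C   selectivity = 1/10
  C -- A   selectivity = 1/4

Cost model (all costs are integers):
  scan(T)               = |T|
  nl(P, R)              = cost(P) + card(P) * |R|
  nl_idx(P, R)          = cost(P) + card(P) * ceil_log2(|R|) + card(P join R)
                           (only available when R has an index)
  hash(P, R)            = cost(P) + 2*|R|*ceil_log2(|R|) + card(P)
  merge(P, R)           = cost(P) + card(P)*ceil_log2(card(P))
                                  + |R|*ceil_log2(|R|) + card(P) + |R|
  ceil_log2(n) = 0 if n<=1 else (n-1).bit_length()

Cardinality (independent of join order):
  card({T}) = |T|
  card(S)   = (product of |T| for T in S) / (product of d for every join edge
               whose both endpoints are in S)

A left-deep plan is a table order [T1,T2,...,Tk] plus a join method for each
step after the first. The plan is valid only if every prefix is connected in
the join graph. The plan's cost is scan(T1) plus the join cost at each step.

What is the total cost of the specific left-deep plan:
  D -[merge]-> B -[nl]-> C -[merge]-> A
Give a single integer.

step 1: scan D: cost=20, card=20
step 2: join B via merge
    card(P join B) = 20*200/(2) = 2000
    cost = 20 + 20*5 + 200*8 + 20 + 200 = 1940
step 3: join C via nl
    card(P join C) = 2000*300/(10) = 60000
    cost = 1940 + 2000*300 = 601940
step 4: join A via merge
    card(P join A) = 60000*100/(4) = 1500000
    cost = 601940 + 60000*16 + 100*7 + 60000 + 100 = 1622740

1622740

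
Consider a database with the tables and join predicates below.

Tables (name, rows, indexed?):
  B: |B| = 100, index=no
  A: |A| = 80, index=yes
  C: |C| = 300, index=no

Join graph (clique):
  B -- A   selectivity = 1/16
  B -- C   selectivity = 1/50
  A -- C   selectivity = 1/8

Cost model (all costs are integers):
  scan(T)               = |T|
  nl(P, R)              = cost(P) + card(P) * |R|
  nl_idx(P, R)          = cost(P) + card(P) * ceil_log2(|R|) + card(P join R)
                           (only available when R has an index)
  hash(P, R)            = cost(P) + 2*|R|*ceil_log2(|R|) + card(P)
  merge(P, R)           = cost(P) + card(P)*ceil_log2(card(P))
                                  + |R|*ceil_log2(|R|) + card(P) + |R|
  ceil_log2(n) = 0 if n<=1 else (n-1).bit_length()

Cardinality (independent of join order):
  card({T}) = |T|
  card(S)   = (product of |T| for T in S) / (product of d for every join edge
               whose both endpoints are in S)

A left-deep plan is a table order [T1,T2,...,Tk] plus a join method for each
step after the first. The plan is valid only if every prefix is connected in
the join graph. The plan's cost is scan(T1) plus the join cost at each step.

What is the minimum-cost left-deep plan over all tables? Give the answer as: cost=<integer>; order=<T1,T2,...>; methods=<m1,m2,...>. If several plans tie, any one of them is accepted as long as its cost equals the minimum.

cost=3720; order=C,B,A; methods=hash,hash

Selinger DP (subsets sized 1..n):
  {B}: scan cost=100, card=100
  {A}: scan cost=80, card=80
  {C}: scan cost=300, card=300
  {AB}: card=500; try (A,nl_idx)→1300, (A,hash)→1320, (B,merge)→1520, (A,merge)→1540, (B,hash)→1560, (B,nl)→8080 …(+1); best=1300 via (A,nl_idx)
  {BC}: card=600; try (B,hash)→2000, (C,merge)→3900, (B,merge)→4100, (C,hash)→5600, (C,nl)→30100, (B,nl)→30300; best=2000 via (B,hash)
  {AC}: card=3000; try (A,hash)→1720, (C,merge)→3720, (A,merge)→3940, (A,nl_idx)→5400, (C,hash)→5560, (C,nl)→24080 …(+1); best=1720 via (A,hash)
  {ABC}: card=375; try (A,hash)→3720, (B,hash)→6120, (A,nl_idx)→6575, (C,hash)→7200, (A,merge)→9240, (C,merge)→9300 …(+4); best=3720 via (A,hash)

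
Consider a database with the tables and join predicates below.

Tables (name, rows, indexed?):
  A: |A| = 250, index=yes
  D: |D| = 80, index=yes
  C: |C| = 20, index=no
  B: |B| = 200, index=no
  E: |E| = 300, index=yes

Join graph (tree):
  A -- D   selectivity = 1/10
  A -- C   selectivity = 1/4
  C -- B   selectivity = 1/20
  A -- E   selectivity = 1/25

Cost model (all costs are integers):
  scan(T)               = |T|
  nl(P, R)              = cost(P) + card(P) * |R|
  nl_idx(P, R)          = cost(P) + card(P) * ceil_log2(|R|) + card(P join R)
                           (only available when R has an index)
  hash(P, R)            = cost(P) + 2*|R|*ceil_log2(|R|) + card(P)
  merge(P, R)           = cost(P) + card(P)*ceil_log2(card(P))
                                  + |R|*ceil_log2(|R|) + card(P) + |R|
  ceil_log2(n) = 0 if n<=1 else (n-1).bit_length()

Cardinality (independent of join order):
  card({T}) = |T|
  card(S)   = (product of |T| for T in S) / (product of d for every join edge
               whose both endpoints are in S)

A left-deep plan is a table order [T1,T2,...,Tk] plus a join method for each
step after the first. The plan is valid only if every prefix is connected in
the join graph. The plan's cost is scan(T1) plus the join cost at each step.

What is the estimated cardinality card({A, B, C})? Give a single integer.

12500

Tables in S: A(250), B(200), C(20)
Edges inside S: A-C(d=4), C-B(d=20)
numerator = 250 * 200 * 20 = 1000000
denominator = 4 * 20 = 80
card(S) = 1000000 / 80 = 12500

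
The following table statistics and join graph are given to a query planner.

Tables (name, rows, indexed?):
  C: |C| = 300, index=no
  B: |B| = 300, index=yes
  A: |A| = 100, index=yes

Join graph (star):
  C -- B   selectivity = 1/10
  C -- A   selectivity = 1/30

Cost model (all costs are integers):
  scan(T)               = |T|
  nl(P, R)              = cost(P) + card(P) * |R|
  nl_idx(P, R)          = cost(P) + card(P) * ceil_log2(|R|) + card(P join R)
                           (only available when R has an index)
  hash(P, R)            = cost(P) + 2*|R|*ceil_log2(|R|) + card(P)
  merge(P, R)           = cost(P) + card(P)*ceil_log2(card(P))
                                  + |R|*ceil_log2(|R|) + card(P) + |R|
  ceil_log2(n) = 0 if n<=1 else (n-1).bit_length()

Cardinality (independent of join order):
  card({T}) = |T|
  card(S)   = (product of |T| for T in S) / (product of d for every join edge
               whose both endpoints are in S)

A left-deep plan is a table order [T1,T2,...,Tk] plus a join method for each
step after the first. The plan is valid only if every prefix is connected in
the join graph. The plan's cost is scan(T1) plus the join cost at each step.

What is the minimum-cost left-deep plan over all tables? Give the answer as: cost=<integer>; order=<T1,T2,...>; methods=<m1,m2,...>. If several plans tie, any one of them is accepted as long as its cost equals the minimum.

cost=8400; order=C,A,B; methods=hash,hash

Selinger DP (subsets sized 1..n):
  {C}: scan cost=300, card=300
  {B}: scan cost=300, card=300
  {A}: scan cost=100, card=100
  {BC}: card=9000; try (C,hash)→6000, (B,hash)→6000, (C,merge)→6300, (B,merge)→6300, (B,nl_idx)→12000, (C,nl)→90300 …(+1); best=6000 via (C,hash)
  {AC}: card=1000; try (A,hash)→2000, (A,nl_idx)→3400, (C,merge)→3900, (A,merge)→4100, (C,hash)→5600, (C,nl)→30100 …(+1); best=2000 via (A,hash)
  {ABC}: card=30000; try (B,hash)→8400, (B,merge)→16000, (A,hash)→16400, (B,nl_idx)→41000, (A,nl_idx)→99000, (A,merge)→141800 …(+2); best=8400 via (B,hash)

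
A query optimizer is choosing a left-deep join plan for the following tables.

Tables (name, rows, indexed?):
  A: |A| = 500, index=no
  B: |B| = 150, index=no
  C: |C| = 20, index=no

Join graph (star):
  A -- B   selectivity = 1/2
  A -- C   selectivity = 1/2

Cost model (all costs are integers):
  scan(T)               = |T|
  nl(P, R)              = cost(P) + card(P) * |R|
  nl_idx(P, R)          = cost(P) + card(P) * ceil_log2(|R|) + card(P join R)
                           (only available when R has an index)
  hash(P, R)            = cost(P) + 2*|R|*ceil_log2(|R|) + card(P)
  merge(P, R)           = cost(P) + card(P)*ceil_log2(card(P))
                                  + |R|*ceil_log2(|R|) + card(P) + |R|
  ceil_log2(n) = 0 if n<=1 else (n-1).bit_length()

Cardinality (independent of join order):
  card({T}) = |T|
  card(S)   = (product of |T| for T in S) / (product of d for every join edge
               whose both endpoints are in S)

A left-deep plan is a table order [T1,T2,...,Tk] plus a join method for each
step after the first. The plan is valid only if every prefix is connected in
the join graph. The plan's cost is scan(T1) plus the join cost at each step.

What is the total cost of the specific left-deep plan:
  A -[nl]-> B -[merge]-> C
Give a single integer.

step 1: scan A: cost=500, card=500
step 2: join B via nl
    card(P join B) = 500*150/(2) = 37500
    cost = 500 + 500*150 = 75500
step 3: join C via merge
    card(P join C) = 37500*20/(2) = 375000
    cost = 75500 + 37500*16 + 20*5 + 37500 + 20 = 713120

713120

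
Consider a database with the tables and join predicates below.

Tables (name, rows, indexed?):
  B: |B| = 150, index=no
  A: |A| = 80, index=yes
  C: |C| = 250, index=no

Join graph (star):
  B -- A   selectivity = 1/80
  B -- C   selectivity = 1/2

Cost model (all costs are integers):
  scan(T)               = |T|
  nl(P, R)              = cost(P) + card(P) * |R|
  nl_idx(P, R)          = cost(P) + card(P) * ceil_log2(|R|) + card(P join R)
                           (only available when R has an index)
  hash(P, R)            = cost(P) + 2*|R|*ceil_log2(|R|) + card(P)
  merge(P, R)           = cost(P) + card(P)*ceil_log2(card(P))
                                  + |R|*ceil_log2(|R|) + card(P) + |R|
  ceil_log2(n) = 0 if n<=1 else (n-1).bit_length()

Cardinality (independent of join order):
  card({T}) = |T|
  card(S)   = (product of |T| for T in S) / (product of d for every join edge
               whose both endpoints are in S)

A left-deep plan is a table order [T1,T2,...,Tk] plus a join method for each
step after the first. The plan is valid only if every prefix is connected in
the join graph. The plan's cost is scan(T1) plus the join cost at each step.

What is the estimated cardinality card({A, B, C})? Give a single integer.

18750

Tables in S: A(80), B(150), C(250)
Edges inside S: B-A(d=80), B-C(d=2)
numerator = 80 * 150 * 250 = 3000000
denominator = 80 * 2 = 160
card(S) = 3000000 / 160 = 18750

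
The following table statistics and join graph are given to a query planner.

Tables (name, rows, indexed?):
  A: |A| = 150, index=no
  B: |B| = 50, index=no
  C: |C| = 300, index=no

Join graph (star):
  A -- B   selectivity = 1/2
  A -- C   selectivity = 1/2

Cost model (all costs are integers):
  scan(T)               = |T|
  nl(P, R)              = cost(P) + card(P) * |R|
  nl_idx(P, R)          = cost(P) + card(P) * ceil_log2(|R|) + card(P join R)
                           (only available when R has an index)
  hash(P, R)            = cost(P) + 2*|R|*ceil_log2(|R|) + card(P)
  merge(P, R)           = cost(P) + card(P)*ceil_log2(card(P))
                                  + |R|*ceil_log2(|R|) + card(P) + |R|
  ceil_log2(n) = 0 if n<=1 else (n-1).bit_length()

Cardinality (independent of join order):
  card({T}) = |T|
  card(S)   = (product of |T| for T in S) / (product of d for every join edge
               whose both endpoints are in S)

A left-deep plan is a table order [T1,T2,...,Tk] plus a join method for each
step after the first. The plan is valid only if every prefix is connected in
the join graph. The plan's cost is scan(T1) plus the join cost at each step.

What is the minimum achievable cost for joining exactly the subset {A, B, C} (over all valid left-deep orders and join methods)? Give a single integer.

10050

Selinger DP over subsets of {A,B,C}:
  {A}: scan cost=150, card=150
  {B}: scan cost=50, card=50
  {C}: scan cost=300, card=300
  {AB}: card=3750; try (B,hash)→900, (A,merge)→1750, (B,merge)→1850, (A,hash)→2500, (A,nl)→7550, (B,nl)→7650; best=900 via (B,hash)
  {AC}: card=22500; try (A,hash)→3000, (C,merge)→4500, (A,merge)→4650, (C,hash)→5700, (C,nl)→45150, (A,nl)→45300; best=3000 via (A,hash)
  {ABC}: card=562500; try (C,hash)→10050, (B,hash)→26100, (C,merge)→52650, (B,merge)→363350, (C,nl)→1125900, (B,nl)→1128000; best=10050 via (C,hash)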